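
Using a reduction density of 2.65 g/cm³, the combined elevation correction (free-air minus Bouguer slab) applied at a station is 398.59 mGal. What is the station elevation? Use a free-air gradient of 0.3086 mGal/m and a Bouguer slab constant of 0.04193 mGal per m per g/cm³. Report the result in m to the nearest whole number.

Combined gradient = 0.3086 − 0.04193 × 2.65 = 0.1974855 mGal/m
h = 398.59 / 0.1974855 = 2018.33 m

2018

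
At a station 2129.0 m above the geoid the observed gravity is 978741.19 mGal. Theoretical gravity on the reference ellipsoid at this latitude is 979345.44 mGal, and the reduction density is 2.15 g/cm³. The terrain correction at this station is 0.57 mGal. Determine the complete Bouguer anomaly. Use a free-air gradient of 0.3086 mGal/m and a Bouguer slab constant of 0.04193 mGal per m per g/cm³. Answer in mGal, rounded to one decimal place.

-138.6

Free-air correction = 0.3086 × 2129.0 = 657.01 mGal
Free-air anomaly = 978741.19 − 979345.44 + (657.01) = 52.76 mGal
Bouguer slab correction = 0.04193 × 2.15 × 2129.0 = 191.93 mGal
Simple Bouguer anomaly = 52.76 − (191.93) = -139.17 mGal
Complete Bouguer anomaly = -139.17 + 0.57 = -138.60 mGal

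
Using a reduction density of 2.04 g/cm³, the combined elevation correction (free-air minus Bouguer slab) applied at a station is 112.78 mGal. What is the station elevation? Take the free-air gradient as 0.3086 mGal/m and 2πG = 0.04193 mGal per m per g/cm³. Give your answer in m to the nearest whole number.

Combined gradient = 0.3086 − 0.04193 × 2.04 = 0.2230628 mGal/m
h = 112.78 / 0.2230628 = 505.60 m

506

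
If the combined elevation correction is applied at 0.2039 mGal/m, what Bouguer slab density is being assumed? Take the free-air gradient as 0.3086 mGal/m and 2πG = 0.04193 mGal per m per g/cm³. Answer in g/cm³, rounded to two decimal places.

2.50

0.2039 = 0.3086 − 0.04193 × ρ
ρ = (0.3086 − 0.2039) / 0.04193 = 2.50 g/cm³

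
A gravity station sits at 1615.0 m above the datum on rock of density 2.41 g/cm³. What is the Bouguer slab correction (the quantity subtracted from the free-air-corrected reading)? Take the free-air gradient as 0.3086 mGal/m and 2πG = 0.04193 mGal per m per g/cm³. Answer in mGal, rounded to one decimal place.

163.2

Bouguer slab correction = 0.04193 × 2.41 × 1615.0 = 163.2 mGal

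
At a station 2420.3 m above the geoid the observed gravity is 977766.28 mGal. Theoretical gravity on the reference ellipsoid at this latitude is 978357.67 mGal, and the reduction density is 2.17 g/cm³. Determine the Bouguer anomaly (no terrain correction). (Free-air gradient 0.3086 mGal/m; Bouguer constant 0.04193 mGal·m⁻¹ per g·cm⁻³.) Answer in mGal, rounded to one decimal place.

Free-air correction = 0.3086 × 2420.3 = 746.90 mGal
Free-air anomaly = 977766.28 − 978357.67 + (746.90) = 155.51 mGal
Bouguer slab correction = 0.04193 × 2.17 × 2420.3 = 220.22 mGal
Simple Bouguer anomaly = 155.51 − (220.22) = -64.71 mGal

-64.7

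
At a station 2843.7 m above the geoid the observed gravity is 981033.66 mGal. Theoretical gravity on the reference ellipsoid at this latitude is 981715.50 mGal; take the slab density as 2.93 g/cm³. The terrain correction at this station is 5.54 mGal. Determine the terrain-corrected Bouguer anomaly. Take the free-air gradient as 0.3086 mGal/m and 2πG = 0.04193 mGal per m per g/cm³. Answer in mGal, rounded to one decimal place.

Free-air correction = 0.3086 × 2843.7 = 877.57 mGal
Free-air anomaly = 981033.66 − 981715.50 + (877.57) = 195.73 mGal
Bouguer slab correction = 0.04193 × 2.93 × 2843.7 = 349.36 mGal
Simple Bouguer anomaly = 195.73 − (349.36) = -153.63 mGal
Complete Bouguer anomaly = -153.63 + 5.54 = -148.09 mGal

-148.1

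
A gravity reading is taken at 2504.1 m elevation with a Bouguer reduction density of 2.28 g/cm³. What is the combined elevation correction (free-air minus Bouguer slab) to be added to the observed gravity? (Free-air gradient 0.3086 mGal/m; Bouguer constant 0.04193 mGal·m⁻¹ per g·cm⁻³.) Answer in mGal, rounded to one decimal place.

533.4

Combined gradient = 0.3086 − 0.04193 × 2.28 = 0.2129996 mGal/m
Combined elevation correction = 0.2129996 × 2504.1 = 533.4 mGal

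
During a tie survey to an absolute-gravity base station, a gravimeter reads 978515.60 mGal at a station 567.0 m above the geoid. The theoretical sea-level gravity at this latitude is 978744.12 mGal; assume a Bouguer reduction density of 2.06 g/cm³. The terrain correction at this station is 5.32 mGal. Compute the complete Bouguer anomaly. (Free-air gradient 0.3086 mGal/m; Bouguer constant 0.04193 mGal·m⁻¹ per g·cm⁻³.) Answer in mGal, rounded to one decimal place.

Free-air correction = 0.3086 × 567.0 = 174.98 mGal
Free-air anomaly = 978515.60 − 978744.12 + (174.98) = -53.54 mGal
Bouguer slab correction = 0.04193 × 2.06 × 567.0 = 48.98 mGal
Simple Bouguer anomaly = -53.54 − (48.98) = -102.52 mGal
Complete Bouguer anomaly = -102.52 + 5.32 = -97.20 mGal

-97.2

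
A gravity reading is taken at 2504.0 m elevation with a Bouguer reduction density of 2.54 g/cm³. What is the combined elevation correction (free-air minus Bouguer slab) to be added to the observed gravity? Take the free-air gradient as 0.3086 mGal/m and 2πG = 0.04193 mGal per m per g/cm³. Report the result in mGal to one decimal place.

506.1

Combined gradient = 0.3086 − 0.04193 × 2.54 = 0.2020978 mGal/m
Combined elevation correction = 0.2020978 × 2504.0 = 506.1 mGal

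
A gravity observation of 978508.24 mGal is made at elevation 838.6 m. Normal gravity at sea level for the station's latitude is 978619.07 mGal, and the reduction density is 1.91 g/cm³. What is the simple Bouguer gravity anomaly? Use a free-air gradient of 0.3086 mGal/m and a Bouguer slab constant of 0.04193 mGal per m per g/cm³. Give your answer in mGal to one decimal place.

Free-air correction = 0.3086 × 838.6 = 258.79 mGal
Free-air anomaly = 978508.24 − 978619.07 + (258.79) = 147.96 mGal
Bouguer slab correction = 0.04193 × 1.91 × 838.6 = 67.16 mGal
Simple Bouguer anomaly = 147.96 − (67.16) = 80.80 mGal

80.8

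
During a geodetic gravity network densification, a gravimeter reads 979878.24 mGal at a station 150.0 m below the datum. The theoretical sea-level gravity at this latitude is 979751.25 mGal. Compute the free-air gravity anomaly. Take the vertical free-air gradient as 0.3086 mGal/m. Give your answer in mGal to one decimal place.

Free-air correction = 0.3086 × -150.0 = -46.29 mGal
Free-air anomaly = 979878.24 − 979751.25 + (-46.29) = 80.70 mGal

80.7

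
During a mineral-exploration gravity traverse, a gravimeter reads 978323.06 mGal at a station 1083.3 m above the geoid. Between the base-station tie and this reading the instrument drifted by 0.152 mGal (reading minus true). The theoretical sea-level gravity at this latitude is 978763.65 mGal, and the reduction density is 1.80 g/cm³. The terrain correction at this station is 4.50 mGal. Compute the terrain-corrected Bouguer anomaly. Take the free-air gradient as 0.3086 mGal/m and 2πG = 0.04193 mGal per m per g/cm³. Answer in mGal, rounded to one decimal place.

-183.7

Drift-corrected reading = 978323.06 − (0.152) = 978322.908 mGal
Free-air correction = 0.3086 × 1083.3 = 334.31 mGal
Free-air anomaly = 978322.908 − 978763.65 + (334.31) = -106.432 mGal
Bouguer slab correction = 0.04193 × 1.80 × 1083.3 = 81.76 mGal
Simple Bouguer anomaly = -106.432 − (81.76) = -188.192 mGal
Complete Bouguer anomaly = -188.192 + 4.50 = -183.692 mGal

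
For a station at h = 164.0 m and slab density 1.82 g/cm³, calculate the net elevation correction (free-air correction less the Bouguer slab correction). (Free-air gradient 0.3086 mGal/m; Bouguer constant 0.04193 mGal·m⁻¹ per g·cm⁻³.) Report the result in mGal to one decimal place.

Combined gradient = 0.3086 − 0.04193 × 1.82 = 0.2322874 mGal/m
Combined elevation correction = 0.2322874 × 164.0 = 38.1 mGal

38.1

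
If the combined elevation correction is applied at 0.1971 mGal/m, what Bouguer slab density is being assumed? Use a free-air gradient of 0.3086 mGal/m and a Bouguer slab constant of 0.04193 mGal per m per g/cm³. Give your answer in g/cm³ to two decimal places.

2.66

0.1971 = 0.3086 − 0.04193 × ρ
ρ = (0.3086 − 0.1971) / 0.04193 = 2.66 g/cm³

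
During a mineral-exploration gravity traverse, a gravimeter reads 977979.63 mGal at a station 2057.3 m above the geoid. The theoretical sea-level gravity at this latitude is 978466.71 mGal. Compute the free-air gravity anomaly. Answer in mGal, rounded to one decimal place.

147.8

Free-air correction = 0.3086 × 2057.3 = 634.88 mGal
Free-air anomaly = 977979.63 − 978466.71 + (634.88) = 147.80 mGal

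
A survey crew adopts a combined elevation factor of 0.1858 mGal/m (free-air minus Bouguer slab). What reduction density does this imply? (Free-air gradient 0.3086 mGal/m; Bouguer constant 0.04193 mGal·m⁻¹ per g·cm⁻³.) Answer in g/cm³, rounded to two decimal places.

2.93

0.1858 = 0.3086 − 0.04193 × ρ
ρ = (0.3086 − 0.1858) / 0.04193 = 2.93 g/cm³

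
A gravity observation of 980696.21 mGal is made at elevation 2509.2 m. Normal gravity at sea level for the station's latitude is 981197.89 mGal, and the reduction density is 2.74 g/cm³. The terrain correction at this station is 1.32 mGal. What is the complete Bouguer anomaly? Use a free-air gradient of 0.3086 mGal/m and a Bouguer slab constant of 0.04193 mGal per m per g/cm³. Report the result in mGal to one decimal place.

Free-air correction = 0.3086 × 2509.2 = 774.34 mGal
Free-air anomaly = 980696.21 − 981197.89 + (774.34) = 272.66 mGal
Bouguer slab correction = 0.04193 × 2.74 × 2509.2 = 288.28 mGal
Simple Bouguer anomaly = 272.66 − (288.28) = -15.62 mGal
Complete Bouguer anomaly = -15.62 + 1.32 = -14.30 mGal

-14.3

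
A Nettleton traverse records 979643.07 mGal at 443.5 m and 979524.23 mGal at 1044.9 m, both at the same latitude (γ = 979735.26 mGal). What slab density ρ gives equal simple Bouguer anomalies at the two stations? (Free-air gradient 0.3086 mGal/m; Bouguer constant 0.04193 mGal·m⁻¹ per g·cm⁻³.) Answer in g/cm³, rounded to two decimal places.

2.65

Δg_obs = 979524.23 − 979643.07 = -118.84 mGal over Δh = 1044.9 − 443.5 = 601.4 m
Equal Bouguer anomalies ⇒ Δg_obs + (0.3086 − 0.04193ρ)·Δh = 0
0.3086 − 0.04193ρ = −Δg_obs/Δh = 0.19761
ρ = (0.3086 − 0.19761) / 0.04193 = 2.65 g/cm³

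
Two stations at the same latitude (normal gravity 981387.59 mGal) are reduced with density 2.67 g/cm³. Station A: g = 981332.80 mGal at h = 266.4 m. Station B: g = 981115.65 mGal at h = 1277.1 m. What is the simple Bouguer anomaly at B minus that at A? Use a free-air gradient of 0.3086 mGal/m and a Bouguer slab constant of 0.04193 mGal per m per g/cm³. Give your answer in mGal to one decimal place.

Δg_SB(A) = 981332.80 − 981387.59 + 0.3086×266.4 − 0.04193×2.67×266.4 = -2.40 mGal
Δg_SB(B) = 981115.65 − 981387.59 + 0.3086×1277.1 − 0.04193×2.67×1277.1 = -20.80 mGal
Difference = -20.80 − (-2.40) = -18.40 mGal

-18.4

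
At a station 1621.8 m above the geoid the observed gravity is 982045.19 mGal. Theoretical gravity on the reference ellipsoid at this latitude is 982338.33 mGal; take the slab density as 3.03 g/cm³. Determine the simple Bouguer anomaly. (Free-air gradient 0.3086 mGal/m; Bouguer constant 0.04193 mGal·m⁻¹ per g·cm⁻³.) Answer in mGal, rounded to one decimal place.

Free-air correction = 0.3086 × 1621.8 = 500.49 mGal
Free-air anomaly = 982045.19 − 982338.33 + (500.49) = 207.35 mGal
Bouguer slab correction = 0.04193 × 3.03 × 1621.8 = 206.05 mGal
Simple Bouguer anomaly = 207.35 − (206.05) = 1.30 mGal

1.3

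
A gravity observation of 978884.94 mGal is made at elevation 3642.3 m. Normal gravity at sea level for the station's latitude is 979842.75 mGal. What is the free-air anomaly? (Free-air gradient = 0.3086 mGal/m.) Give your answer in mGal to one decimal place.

166.2

Free-air correction = 0.3086 × 3642.3 = 1124.01 mGal
Free-air anomaly = 978884.94 − 979842.75 + (1124.01) = 166.20 mGal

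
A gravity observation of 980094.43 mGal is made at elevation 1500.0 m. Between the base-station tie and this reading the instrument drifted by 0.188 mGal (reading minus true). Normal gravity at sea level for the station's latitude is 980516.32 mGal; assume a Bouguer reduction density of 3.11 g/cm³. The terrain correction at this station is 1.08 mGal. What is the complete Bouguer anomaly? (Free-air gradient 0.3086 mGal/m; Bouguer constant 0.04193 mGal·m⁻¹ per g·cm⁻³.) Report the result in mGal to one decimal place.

Drift-corrected reading = 980094.43 − (0.188) = 980094.242 mGal
Free-air correction = 0.3086 × 1500.0 = 462.90 mGal
Free-air anomaly = 980094.242 − 980516.32 + (462.90) = 40.822 mGal
Bouguer slab correction = 0.04193 × 3.11 × 1500.0 = 195.60 mGal
Simple Bouguer anomaly = 40.822 − (195.60) = -154.778 mGal
Complete Bouguer anomaly = -154.778 + 1.08 = -153.698 mGal

-153.7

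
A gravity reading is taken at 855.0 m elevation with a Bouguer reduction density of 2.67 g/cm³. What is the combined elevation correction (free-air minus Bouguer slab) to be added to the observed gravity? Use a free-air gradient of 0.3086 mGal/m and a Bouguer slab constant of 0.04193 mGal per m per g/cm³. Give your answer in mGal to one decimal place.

Combined gradient = 0.3086 − 0.04193 × 2.67 = 0.1966469 mGal/m
Combined elevation correction = 0.1966469 × 855.0 = 168.1 mGal

168.1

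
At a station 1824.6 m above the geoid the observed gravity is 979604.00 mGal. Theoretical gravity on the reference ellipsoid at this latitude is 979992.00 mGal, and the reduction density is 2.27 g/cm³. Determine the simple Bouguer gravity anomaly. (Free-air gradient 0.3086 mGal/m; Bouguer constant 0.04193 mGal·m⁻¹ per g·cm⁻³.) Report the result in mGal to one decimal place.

1.4

Free-air correction = 0.3086 × 1824.6 = 563.07 mGal
Free-air anomaly = 979604.00 − 979992.00 + (563.07) = 175.07 mGal
Bouguer slab correction = 0.04193 × 2.27 × 1824.6 = 173.67 mGal
Simple Bouguer anomaly = 175.07 − (173.67) = 1.40 mGal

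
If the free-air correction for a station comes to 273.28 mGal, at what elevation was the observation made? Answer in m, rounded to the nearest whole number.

886

h = 273.28 / 0.3086 = 885.55 m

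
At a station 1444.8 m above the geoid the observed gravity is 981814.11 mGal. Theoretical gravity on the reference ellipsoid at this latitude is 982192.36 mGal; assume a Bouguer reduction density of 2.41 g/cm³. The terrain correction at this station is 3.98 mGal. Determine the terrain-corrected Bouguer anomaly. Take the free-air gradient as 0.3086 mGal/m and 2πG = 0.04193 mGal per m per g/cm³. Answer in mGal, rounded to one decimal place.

-74.4

Free-air correction = 0.3086 × 1444.8 = 445.87 mGal
Free-air anomaly = 981814.11 − 982192.36 + (445.87) = 67.62 mGal
Bouguer slab correction = 0.04193 × 2.41 × 1444.8 = 146.00 mGal
Simple Bouguer anomaly = 67.62 − (146.00) = -78.38 mGal
Complete Bouguer anomaly = -78.38 + 3.98 = -74.40 mGal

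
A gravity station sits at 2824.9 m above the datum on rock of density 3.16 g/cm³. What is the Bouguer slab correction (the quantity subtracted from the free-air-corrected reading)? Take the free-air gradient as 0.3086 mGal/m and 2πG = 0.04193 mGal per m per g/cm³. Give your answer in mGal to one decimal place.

374.3

Bouguer slab correction = 0.04193 × 3.16 × 2824.9 = 374.3 mGal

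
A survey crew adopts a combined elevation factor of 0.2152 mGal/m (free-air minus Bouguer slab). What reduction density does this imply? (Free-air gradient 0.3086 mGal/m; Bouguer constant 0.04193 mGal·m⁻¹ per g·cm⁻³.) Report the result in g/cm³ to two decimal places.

0.2152 = 0.3086 − 0.04193 × ρ
ρ = (0.3086 − 0.2152) / 0.04193 = 2.23 g/cm³

2.23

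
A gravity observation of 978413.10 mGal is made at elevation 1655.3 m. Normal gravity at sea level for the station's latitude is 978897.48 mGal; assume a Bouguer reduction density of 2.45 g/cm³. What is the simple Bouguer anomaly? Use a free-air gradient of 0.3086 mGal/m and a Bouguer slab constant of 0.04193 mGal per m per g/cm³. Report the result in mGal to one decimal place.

-143.6

Free-air correction = 0.3086 × 1655.3 = 510.83 mGal
Free-air anomaly = 978413.10 − 978897.48 + (510.83) = 26.45 mGal
Bouguer slab correction = 0.04193 × 2.45 × 1655.3 = 170.05 mGal
Simple Bouguer anomaly = 26.45 − (170.05) = -143.60 mGal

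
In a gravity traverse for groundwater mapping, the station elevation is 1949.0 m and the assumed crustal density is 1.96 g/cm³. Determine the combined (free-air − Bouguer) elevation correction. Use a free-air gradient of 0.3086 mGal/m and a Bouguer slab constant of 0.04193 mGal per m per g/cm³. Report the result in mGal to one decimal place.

Combined gradient = 0.3086 − 0.04193 × 1.96 = 0.2264172 mGal/m
Combined elevation correction = 0.2264172 × 1949.0 = 441.3 mGal

441.3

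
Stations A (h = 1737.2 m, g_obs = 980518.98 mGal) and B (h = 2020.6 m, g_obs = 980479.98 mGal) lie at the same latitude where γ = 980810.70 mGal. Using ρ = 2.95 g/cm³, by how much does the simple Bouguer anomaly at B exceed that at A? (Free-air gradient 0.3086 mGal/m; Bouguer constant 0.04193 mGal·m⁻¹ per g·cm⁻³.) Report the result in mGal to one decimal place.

13.4

Δg_SB(A) = 980518.98 − 980810.70 + 0.3086×1737.2 − 0.04193×2.95×1737.2 = 29.50 mGal
Δg_SB(B) = 980479.98 − 980810.70 + 0.3086×2020.6 − 0.04193×2.95×2020.6 = 42.90 mGal
Difference = 42.90 − (29.50) = 13.40 mGal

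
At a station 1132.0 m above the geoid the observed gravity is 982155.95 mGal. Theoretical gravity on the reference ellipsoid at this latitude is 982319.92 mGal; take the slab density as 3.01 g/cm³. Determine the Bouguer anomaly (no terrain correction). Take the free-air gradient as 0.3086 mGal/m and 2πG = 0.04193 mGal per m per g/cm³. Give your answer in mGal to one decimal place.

Free-air correction = 0.3086 × 1132.0 = 349.34 mGal
Free-air anomaly = 982155.95 − 982319.92 + (349.34) = 185.37 mGal
Bouguer slab correction = 0.04193 × 3.01 × 1132.0 = 142.87 mGal
Simple Bouguer anomaly = 185.37 − (142.87) = 42.50 mGal

42.5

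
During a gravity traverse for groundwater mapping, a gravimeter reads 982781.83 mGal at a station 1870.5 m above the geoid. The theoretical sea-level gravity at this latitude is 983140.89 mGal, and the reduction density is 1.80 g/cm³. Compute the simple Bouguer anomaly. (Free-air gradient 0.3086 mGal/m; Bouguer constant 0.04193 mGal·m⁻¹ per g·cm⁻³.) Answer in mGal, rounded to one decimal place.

77.0

Free-air correction = 0.3086 × 1870.5 = 577.24 mGal
Free-air anomaly = 982781.83 − 983140.89 + (577.24) = 218.18 mGal
Bouguer slab correction = 0.04193 × 1.80 × 1870.5 = 141.17 mGal
Simple Bouguer anomaly = 218.18 − (141.17) = 77.01 mGal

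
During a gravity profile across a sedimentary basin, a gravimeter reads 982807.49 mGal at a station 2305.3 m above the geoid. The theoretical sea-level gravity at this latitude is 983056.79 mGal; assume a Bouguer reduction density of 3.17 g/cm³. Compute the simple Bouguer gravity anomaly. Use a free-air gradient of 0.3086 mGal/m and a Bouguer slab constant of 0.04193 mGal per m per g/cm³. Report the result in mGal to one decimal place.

Free-air correction = 0.3086 × 2305.3 = 711.42 mGal
Free-air anomaly = 982807.49 − 983056.79 + (711.42) = 462.12 mGal
Bouguer slab correction = 0.04193 × 3.17 × 2305.3 = 306.42 mGal
Simple Bouguer anomaly = 462.12 − (306.42) = 155.70 mGal

155.7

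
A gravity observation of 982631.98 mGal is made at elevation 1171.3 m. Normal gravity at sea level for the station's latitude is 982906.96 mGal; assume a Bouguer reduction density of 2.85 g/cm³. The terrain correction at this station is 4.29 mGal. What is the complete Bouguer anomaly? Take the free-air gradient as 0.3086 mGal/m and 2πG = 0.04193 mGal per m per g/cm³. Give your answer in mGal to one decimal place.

-49.2

Free-air correction = 0.3086 × 1171.3 = 361.46 mGal
Free-air anomaly = 982631.98 − 982906.96 + (361.46) = 86.48 mGal
Bouguer slab correction = 0.04193 × 2.85 × 1171.3 = 139.97 mGal
Simple Bouguer anomaly = 86.48 − (139.97) = -53.49 mGal
Complete Bouguer anomaly = -53.49 + 4.29 = -49.20 mGal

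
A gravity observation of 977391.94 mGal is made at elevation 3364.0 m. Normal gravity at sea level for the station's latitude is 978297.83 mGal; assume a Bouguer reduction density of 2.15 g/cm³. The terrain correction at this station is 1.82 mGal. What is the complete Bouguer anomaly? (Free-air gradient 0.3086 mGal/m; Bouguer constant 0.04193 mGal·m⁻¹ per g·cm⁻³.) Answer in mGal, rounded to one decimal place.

Free-air correction = 0.3086 × 3364.0 = 1038.13 mGal
Free-air anomaly = 977391.94 − 978297.83 + (1038.13) = 132.24 mGal
Bouguer slab correction = 0.04193 × 2.15 × 3364.0 = 303.26 mGal
Simple Bouguer anomaly = 132.24 − (303.26) = -171.02 mGal
Complete Bouguer anomaly = -171.02 + 1.82 = -169.20 mGal

-169.2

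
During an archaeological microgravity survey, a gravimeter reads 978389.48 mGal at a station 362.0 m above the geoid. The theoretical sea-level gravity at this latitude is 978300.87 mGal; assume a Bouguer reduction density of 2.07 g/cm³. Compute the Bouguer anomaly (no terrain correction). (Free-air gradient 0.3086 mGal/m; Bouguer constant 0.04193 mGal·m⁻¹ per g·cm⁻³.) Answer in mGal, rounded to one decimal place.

168.9

Free-air correction = 0.3086 × 362.0 = 111.71 mGal
Free-air anomaly = 978389.48 − 978300.87 + (111.71) = 200.32 mGal
Bouguer slab correction = 0.04193 × 2.07 × 362.0 = 31.42 mGal
Simple Bouguer anomaly = 200.32 − (31.42) = 168.90 mGal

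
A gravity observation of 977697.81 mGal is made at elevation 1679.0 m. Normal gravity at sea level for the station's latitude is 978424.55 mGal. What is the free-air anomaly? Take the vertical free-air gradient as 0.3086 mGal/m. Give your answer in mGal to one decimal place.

-208.6

Free-air correction = 0.3086 × 1679.0 = 518.14 mGal
Free-air anomaly = 977697.81 − 978424.55 + (518.14) = -208.60 mGal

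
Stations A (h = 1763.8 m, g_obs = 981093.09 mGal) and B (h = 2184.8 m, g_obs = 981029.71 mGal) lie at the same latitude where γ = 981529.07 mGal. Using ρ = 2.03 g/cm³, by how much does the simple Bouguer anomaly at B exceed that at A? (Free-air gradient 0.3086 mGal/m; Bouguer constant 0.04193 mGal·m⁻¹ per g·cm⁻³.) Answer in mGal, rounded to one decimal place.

Δg_SB(A) = 981093.09 − 981529.07 + 0.3086×1763.8 − 0.04193×2.03×1763.8 = -41.80 mGal
Δg_SB(B) = 981029.71 − 981529.07 + 0.3086×2184.8 − 0.04193×2.03×2184.8 = -11.10 mGal
Difference = -11.10 − (-41.80) = 30.70 mGal

30.7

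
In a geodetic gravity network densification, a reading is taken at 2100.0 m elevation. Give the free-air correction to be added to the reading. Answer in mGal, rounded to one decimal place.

648.1

Free-air correction = 0.3086 × 2100.0 = 648.1 mGal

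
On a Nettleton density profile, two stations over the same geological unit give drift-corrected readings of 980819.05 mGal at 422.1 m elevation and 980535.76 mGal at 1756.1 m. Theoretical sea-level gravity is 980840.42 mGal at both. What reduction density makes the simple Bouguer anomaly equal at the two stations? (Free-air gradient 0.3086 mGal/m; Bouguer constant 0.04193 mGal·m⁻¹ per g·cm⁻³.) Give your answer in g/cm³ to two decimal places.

Δg_obs = 980535.76 − 980819.05 = -283.29 mGal over Δh = 1756.1 − 422.1 = 1334.0 m
Equal Bouguer anomalies ⇒ Δg_obs + (0.3086 − 0.04193ρ)·Δh = 0
0.3086 − 0.04193ρ = −Δg_obs/Δh = 0.21236
ρ = (0.3086 − 0.21236) / 0.04193 = 2.30 g/cm³

2.30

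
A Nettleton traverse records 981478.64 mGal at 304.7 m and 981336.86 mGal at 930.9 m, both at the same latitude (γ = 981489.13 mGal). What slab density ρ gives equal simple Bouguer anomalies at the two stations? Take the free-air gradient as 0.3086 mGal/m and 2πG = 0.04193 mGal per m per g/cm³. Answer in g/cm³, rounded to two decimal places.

Δg_obs = 981336.86 − 981478.64 = -141.78 mGal over Δh = 930.9 − 304.7 = 626.2 m
Equal Bouguer anomalies ⇒ Δg_obs + (0.3086 − 0.04193ρ)·Δh = 0
0.3086 − 0.04193ρ = −Δg_obs/Δh = 0.22641
ρ = (0.3086 − 0.22641) / 0.04193 = 1.96 g/cm³

1.96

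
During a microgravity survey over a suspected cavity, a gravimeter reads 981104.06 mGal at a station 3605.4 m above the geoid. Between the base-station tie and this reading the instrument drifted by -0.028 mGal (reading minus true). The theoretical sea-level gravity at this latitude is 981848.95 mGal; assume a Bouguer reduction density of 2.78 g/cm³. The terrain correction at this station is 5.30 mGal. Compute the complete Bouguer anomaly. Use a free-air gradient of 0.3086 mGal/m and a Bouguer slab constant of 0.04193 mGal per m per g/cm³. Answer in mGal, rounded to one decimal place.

-47.2

Drift-corrected reading = 981104.06 − (-0.028) = 981104.088 mGal
Free-air correction = 0.3086 × 3605.4 = 1112.63 mGal
Free-air anomaly = 981104.088 − 981848.95 + (1112.63) = 367.768 mGal
Bouguer slab correction = 0.04193 × 2.78 × 3605.4 = 420.26 mGal
Simple Bouguer anomaly = 367.768 − (420.26) = -52.492 mGal
Complete Bouguer anomaly = -52.492 + 5.30 = -47.192 mGal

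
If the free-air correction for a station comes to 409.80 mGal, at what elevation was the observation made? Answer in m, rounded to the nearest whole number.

1328

h = 409.80 / 0.3086 = 1327.93 m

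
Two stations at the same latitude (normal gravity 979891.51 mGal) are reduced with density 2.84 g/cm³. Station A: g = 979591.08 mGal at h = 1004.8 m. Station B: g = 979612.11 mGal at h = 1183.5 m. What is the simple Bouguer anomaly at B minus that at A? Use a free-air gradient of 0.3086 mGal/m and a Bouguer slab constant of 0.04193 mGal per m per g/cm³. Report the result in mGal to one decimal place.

54.9

Δg_SB(A) = 979591.08 − 979891.51 + 0.3086×1004.8 − 0.04193×2.84×1004.8 = -110.00 mGal
Δg_SB(B) = 979612.11 − 979891.51 + 0.3086×1183.5 − 0.04193×2.84×1183.5 = -55.10 mGal
Difference = -55.10 − (-110.00) = 54.90 mGal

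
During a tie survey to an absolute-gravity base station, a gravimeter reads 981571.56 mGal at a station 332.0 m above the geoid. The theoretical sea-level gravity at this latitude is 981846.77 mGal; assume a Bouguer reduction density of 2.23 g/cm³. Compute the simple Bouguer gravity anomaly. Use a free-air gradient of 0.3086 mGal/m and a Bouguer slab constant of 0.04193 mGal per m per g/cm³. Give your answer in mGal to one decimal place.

-203.8

Free-air correction = 0.3086 × 332.0 = 102.46 mGal
Free-air anomaly = 981571.56 − 981846.77 + (102.46) = -172.75 mGal
Bouguer slab correction = 0.04193 × 2.23 × 332.0 = 31.04 mGal
Simple Bouguer anomaly = -172.75 − (31.04) = -203.79 mGal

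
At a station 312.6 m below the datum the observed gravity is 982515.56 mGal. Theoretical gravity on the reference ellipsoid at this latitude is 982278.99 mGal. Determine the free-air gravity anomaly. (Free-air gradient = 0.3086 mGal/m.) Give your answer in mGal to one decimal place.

Free-air correction = 0.3086 × -312.6 = -96.47 mGal
Free-air anomaly = 982515.56 − 982278.99 + (-96.47) = 140.10 mGal

140.1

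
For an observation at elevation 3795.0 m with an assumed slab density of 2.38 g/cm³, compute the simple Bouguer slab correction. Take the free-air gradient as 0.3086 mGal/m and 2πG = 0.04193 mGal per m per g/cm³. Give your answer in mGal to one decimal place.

378.7

Bouguer slab correction = 0.04193 × 2.38 × 3795.0 = 378.7 mGal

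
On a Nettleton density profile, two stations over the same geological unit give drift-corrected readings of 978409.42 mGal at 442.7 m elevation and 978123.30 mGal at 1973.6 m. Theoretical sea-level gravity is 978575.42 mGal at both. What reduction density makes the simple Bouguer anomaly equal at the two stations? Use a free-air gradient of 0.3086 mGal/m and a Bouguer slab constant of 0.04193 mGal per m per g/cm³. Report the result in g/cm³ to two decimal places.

2.90

Δg_obs = 978123.30 − 978409.42 = -286.12 mGal over Δh = 1973.6 − 442.7 = 1530.9 m
Equal Bouguer anomalies ⇒ Δg_obs + (0.3086 − 0.04193ρ)·Δh = 0
0.3086 − 0.04193ρ = −Δg_obs/Δh = 0.18690
ρ = (0.3086 − 0.18690) / 0.04193 = 2.90 g/cm³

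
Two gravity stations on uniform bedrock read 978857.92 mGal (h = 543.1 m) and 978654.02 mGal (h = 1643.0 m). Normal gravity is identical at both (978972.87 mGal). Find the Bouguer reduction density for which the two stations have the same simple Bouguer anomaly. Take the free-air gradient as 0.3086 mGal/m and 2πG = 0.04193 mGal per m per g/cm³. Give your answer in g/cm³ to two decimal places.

2.94

Δg_obs = 978654.02 − 978857.92 = -203.90 mGal over Δh = 1643.0 − 543.1 = 1099.9 m
Equal Bouguer anomalies ⇒ Δg_obs + (0.3086 − 0.04193ρ)·Δh = 0
0.3086 − 0.04193ρ = −Δg_obs/Δh = 0.18538
ρ = (0.3086 − 0.18538) / 0.04193 = 2.94 g/cm³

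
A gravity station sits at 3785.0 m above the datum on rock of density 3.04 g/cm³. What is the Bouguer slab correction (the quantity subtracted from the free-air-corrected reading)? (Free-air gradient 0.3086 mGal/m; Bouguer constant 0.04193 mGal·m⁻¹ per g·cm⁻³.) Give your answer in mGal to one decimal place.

Bouguer slab correction = 0.04193 × 3.04 × 3785.0 = 482.5 mGal

482.5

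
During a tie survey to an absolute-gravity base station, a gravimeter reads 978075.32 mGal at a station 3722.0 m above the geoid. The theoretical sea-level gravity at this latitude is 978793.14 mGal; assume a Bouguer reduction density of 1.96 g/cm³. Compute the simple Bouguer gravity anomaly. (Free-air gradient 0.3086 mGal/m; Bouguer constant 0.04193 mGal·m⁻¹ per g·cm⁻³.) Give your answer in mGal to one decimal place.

Free-air correction = 0.3086 × 3722.0 = 1148.61 mGal
Free-air anomaly = 978075.32 − 978793.14 + (1148.61) = 430.79 mGal
Bouguer slab correction = 0.04193 × 1.96 × 3722.0 = 305.88 mGal
Simple Bouguer anomaly = 430.79 − (305.88) = 124.91 mGal

124.9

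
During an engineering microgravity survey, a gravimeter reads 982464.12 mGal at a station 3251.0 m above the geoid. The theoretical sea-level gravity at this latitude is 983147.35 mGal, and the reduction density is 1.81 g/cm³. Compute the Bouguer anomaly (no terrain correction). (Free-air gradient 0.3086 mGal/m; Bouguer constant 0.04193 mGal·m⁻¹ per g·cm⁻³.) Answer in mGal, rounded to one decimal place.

73.3

Free-air correction = 0.3086 × 3251.0 = 1003.26 mGal
Free-air anomaly = 982464.12 − 983147.35 + (1003.26) = 320.03 mGal
Bouguer slab correction = 0.04193 × 1.81 × 3251.0 = 246.73 mGal
Simple Bouguer anomaly = 320.03 − (246.73) = 73.30 mGal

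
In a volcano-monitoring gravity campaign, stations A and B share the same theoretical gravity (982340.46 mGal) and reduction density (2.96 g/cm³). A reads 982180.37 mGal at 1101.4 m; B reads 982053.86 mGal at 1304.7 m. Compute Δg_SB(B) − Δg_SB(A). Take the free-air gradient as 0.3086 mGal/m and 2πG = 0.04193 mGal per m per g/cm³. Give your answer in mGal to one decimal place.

Δg_SB(A) = 982180.37 − 982340.46 + 0.3086×1101.4 − 0.04193×2.96×1101.4 = 43.10 mGal
Δg_SB(B) = 982053.86 − 982340.46 + 0.3086×1304.7 − 0.04193×2.96×1304.7 = -45.90 mGal
Difference = -45.90 − (43.10) = -89.00 mGal

-89.0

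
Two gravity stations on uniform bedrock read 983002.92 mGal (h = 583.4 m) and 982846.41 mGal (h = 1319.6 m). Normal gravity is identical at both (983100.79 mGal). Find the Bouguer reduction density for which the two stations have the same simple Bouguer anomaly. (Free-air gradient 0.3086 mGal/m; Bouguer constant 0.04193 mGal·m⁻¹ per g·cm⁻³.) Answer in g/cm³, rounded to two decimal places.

2.29

Δg_obs = 982846.41 − 983002.92 = -156.51 mGal over Δh = 1319.6 − 583.4 = 736.2 m
Equal Bouguer anomalies ⇒ Δg_obs + (0.3086 − 0.04193ρ)·Δh = 0
0.3086 − 0.04193ρ = −Δg_obs/Δh = 0.21259
ρ = (0.3086 − 0.21259) / 0.04193 = 2.29 g/cm³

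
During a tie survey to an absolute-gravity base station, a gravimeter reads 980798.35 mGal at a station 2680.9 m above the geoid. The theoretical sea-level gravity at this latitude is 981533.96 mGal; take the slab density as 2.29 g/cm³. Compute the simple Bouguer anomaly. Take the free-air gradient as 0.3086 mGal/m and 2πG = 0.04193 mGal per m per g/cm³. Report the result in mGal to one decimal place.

Free-air correction = 0.3086 × 2680.9 = 827.33 mGal
Free-air anomaly = 980798.35 − 981533.96 + (827.33) = 91.72 mGal
Bouguer slab correction = 0.04193 × 2.29 × 2680.9 = 257.42 mGal
Simple Bouguer anomaly = 91.72 − (257.42) = -165.70 mGal

-165.7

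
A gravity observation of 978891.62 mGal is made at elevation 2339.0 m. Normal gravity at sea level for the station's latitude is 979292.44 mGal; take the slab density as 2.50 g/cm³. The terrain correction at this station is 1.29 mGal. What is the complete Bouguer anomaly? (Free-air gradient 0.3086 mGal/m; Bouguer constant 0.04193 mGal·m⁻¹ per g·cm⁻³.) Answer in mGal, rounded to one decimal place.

77.1

Free-air correction = 0.3086 × 2339.0 = 721.82 mGal
Free-air anomaly = 978891.62 − 979292.44 + (721.82) = 321.00 mGal
Bouguer slab correction = 0.04193 × 2.50 × 2339.0 = 245.19 mGal
Simple Bouguer anomaly = 321.00 − (245.19) = 75.81 mGal
Complete Bouguer anomaly = 75.81 + 1.29 = 77.10 mGal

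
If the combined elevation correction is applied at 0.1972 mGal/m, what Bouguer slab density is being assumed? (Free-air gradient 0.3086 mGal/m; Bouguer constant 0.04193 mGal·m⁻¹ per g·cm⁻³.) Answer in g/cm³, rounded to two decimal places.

0.1972 = 0.3086 − 0.04193 × ρ
ρ = (0.3086 − 0.1972) / 0.04193 = 2.66 g/cm³

2.66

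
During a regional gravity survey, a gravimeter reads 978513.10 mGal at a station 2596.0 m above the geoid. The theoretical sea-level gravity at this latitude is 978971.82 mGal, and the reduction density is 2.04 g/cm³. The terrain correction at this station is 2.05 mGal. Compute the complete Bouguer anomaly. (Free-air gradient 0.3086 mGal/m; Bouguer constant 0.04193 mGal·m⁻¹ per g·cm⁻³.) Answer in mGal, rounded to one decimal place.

Free-air correction = 0.3086 × 2596.0 = 801.13 mGal
Free-air anomaly = 978513.10 − 978971.82 + (801.13) = 342.41 mGal
Bouguer slab correction = 0.04193 × 2.04 × 2596.0 = 222.05 mGal
Simple Bouguer anomaly = 342.41 − (222.05) = 120.36 mGal
Complete Bouguer anomaly = 120.36 + 2.05 = 122.41 mGal

122.4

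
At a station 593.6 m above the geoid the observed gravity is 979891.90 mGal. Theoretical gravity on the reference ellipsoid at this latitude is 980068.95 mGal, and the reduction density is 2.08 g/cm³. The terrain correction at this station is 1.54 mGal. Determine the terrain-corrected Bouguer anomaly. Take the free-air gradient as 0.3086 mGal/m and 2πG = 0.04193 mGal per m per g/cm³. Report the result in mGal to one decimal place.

-44.1

Free-air correction = 0.3086 × 593.6 = 183.18 mGal
Free-air anomaly = 979891.90 − 980068.95 + (183.18) = 6.13 mGal
Bouguer slab correction = 0.04193 × 2.08 × 593.6 = 51.77 mGal
Simple Bouguer anomaly = 6.13 − (51.77) = -45.64 mGal
Complete Bouguer anomaly = -45.64 + 1.54 = -44.10 mGal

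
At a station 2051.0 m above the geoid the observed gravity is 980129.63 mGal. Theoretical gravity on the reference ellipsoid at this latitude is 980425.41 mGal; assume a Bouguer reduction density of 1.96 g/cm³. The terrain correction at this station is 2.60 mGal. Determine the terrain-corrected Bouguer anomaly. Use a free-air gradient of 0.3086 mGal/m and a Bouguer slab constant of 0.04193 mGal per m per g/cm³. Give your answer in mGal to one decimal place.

171.2

Free-air correction = 0.3086 × 2051.0 = 632.94 mGal
Free-air anomaly = 980129.63 − 980425.41 + (632.94) = 337.16 mGal
Bouguer slab correction = 0.04193 × 1.96 × 2051.0 = 168.56 mGal
Simple Bouguer anomaly = 337.16 − (168.56) = 168.60 mGal
Complete Bouguer anomaly = 168.60 + 2.60 = 171.20 mGal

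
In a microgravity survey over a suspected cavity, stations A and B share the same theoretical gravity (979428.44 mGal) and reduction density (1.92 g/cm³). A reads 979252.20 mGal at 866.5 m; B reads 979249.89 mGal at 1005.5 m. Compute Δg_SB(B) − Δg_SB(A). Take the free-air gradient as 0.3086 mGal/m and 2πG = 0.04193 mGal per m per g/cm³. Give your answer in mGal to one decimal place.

29.4

Δg_SB(A) = 979252.20 − 979428.44 + 0.3086×866.5 − 0.04193×1.92×866.5 = 21.40 mGal
Δg_SB(B) = 979249.89 − 979428.44 + 0.3086×1005.5 − 0.04193×1.92×1005.5 = 50.80 mGal
Difference = 50.80 − (21.40) = 29.40 mGal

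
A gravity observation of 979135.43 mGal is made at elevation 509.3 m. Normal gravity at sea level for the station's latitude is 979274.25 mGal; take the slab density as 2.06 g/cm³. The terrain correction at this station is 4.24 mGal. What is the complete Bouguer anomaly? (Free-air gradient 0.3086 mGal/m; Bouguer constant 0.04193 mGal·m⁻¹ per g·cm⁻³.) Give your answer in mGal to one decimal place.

Free-air correction = 0.3086 × 509.3 = 157.17 mGal
Free-air anomaly = 979135.43 − 979274.25 + (157.17) = 18.35 mGal
Bouguer slab correction = 0.04193 × 2.06 × 509.3 = 43.99 mGal
Simple Bouguer anomaly = 18.35 − (43.99) = -25.64 mGal
Complete Bouguer anomaly = -25.64 + 4.24 = -21.40 mGal

-21.4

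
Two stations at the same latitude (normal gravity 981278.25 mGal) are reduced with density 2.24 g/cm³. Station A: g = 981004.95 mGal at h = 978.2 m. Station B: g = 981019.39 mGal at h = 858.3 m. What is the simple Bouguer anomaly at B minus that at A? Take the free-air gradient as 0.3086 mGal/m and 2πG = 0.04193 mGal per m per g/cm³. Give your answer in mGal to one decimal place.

Δg_SB(A) = 981004.95 − 981278.25 + 0.3086×978.2 − 0.04193×2.24×978.2 = -63.30 mGal
Δg_SB(B) = 981019.39 − 981278.25 + 0.3086×858.3 − 0.04193×2.24×858.3 = -74.60 mGal
Difference = -74.60 − (-63.30) = -11.30 mGal

-11.3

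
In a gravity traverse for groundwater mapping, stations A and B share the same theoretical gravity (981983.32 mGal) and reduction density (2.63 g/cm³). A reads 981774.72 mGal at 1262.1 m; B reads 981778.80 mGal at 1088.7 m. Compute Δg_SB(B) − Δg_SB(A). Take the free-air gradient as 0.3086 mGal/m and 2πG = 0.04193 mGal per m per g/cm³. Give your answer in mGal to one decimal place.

-30.3

Δg_SB(A) = 981774.72 − 981983.32 + 0.3086×1262.1 − 0.04193×2.63×1262.1 = 41.70 mGal
Δg_SB(B) = 981778.80 − 981983.32 + 0.3086×1088.7 − 0.04193×2.63×1088.7 = 11.40 mGal
Difference = 11.40 − (41.70) = -30.30 mGal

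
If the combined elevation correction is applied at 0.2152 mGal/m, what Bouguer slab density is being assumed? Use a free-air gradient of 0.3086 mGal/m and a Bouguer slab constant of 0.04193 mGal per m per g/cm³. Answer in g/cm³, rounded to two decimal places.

2.23

0.2152 = 0.3086 − 0.04193 × ρ
ρ = (0.3086 − 0.2152) / 0.04193 = 2.23 g/cm³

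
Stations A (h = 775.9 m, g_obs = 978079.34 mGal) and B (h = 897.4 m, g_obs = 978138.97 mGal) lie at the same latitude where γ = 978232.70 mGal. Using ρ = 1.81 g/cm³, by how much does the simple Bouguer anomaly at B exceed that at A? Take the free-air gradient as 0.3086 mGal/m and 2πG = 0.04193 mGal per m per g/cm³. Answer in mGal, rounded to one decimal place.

87.9

Δg_SB(A) = 978079.34 − 978232.70 + 0.3086×775.9 − 0.04193×1.81×775.9 = 27.20 mGal
Δg_SB(B) = 978138.97 − 978232.70 + 0.3086×897.4 − 0.04193×1.81×897.4 = 115.10 mGal
Difference = 115.10 − (27.20) = 87.90 mGal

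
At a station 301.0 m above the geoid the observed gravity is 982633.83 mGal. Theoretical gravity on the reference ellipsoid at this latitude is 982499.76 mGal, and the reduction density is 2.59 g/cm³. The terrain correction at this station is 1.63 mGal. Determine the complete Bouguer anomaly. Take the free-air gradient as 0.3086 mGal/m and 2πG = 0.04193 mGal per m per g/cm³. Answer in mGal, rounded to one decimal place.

Free-air correction = 0.3086 × 301.0 = 92.89 mGal
Free-air anomaly = 982633.83 − 982499.76 + (92.89) = 226.96 mGal
Bouguer slab correction = 0.04193 × 2.59 × 301.0 = 32.69 mGal
Simple Bouguer anomaly = 226.96 − (32.69) = 194.27 mGal
Complete Bouguer anomaly = 194.27 + 1.63 = 195.90 mGal

195.9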